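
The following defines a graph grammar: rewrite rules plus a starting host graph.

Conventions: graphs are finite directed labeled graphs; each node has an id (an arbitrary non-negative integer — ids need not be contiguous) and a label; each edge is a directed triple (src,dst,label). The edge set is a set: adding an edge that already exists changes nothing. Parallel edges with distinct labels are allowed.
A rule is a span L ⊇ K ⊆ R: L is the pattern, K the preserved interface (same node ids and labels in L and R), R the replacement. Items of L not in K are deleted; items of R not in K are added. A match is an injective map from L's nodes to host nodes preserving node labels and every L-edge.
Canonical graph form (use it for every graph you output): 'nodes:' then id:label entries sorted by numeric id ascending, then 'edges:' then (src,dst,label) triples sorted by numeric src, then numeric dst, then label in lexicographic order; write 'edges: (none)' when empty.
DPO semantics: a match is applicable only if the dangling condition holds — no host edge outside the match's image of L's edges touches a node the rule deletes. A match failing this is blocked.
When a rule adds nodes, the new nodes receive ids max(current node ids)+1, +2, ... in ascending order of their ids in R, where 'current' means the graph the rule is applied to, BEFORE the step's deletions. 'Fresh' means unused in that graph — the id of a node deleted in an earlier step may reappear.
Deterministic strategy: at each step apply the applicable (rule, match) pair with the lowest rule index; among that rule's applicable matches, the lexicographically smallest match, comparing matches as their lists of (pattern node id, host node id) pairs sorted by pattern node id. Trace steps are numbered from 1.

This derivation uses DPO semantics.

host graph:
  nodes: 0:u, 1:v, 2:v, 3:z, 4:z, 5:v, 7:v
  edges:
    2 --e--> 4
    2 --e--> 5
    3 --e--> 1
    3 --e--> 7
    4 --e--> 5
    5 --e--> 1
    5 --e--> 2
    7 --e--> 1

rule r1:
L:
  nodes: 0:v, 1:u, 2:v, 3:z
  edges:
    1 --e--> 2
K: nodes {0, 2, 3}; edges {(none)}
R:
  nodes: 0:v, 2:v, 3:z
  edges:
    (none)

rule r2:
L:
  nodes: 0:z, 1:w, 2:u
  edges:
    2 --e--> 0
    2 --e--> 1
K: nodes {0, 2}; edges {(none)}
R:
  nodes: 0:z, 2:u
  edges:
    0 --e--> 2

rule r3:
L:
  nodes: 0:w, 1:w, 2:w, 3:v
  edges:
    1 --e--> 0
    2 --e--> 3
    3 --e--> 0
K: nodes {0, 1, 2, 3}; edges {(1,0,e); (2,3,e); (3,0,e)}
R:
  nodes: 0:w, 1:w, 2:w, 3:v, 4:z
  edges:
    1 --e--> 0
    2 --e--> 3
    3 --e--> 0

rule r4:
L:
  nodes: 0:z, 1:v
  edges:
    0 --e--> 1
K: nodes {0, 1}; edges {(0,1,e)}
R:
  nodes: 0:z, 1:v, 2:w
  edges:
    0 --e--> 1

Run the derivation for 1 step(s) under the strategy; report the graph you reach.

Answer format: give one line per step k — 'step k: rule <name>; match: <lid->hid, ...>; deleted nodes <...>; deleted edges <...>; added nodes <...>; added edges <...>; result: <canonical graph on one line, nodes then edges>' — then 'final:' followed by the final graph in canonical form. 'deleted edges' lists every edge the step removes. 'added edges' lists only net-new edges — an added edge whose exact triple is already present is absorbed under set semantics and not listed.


step 1: rule r4; match: 0->3, 1->1; deleted nodes (none); deleted edges (none); added nodes 8; added edges (none); result: nodes: 0:u, 1:v, 2:v, 3:z, 4:z, 5:v, 7:v, 8:w edges: (2,4,e); (2,5,e); (3,1,e); (3,7,e); (4,5,e); (5,1,e); (5,2,e); (7,1,e)
final:
nodes: 0:u, 1:v, 2:v, 3:z, 4:z, 5:v, 7:v, 8:w
edges: (2,4,e); (2,5,e); (3,1,e); (3,7,e); (4,5,e); (5,1,e); (5,2,e); (7,1,e)


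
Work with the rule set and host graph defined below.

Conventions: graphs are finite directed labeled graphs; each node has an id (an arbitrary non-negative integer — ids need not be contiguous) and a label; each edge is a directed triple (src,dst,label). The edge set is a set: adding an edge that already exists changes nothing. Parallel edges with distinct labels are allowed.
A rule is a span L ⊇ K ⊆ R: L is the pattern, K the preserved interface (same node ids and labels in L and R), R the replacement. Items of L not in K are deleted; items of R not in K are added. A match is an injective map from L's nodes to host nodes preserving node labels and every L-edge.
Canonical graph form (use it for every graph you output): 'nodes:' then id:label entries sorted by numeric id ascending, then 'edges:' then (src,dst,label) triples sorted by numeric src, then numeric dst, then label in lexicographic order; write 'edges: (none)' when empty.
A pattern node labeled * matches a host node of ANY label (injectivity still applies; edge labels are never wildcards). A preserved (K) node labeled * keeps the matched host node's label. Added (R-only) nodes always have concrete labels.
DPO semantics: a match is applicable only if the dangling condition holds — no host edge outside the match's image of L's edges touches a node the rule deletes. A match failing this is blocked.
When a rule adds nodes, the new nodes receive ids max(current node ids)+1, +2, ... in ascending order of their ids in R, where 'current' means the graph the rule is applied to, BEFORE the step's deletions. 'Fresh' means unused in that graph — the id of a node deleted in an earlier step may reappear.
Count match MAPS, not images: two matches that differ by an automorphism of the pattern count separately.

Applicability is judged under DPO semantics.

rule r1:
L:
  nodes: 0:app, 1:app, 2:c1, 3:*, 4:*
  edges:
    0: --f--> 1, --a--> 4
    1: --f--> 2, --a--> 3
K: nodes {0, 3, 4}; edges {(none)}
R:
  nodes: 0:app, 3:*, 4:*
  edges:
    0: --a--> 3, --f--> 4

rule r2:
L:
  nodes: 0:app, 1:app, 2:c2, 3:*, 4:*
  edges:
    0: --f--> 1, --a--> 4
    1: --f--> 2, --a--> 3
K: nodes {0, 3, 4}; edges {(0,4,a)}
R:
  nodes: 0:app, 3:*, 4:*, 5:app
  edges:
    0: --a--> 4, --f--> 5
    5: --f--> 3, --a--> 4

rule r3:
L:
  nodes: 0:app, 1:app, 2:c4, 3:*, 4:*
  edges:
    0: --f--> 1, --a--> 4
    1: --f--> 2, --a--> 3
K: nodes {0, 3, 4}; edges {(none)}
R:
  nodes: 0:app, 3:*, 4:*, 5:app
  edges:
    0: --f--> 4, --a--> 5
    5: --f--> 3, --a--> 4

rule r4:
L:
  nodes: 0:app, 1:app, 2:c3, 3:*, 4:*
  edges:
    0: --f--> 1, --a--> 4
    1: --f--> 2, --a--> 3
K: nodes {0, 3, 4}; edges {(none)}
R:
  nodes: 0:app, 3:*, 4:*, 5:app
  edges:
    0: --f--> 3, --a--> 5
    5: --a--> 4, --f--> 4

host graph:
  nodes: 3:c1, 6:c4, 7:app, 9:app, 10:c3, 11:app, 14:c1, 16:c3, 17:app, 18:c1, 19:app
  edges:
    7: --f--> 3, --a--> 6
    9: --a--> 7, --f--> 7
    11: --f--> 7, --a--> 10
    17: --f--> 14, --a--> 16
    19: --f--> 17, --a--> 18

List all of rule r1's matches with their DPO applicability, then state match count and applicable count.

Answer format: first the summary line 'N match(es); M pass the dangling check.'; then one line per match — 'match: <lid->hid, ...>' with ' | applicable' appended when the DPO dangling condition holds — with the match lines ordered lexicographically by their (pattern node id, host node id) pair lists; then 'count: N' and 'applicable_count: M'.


2 match(es); 1 pass the dangling check.
match: 0->11, 1->7, 2->3, 3->6, 4->10
match: 0->19, 1->17, 2->14, 3->16, 4->18 | applicable
count: 2
applicable_count: 1


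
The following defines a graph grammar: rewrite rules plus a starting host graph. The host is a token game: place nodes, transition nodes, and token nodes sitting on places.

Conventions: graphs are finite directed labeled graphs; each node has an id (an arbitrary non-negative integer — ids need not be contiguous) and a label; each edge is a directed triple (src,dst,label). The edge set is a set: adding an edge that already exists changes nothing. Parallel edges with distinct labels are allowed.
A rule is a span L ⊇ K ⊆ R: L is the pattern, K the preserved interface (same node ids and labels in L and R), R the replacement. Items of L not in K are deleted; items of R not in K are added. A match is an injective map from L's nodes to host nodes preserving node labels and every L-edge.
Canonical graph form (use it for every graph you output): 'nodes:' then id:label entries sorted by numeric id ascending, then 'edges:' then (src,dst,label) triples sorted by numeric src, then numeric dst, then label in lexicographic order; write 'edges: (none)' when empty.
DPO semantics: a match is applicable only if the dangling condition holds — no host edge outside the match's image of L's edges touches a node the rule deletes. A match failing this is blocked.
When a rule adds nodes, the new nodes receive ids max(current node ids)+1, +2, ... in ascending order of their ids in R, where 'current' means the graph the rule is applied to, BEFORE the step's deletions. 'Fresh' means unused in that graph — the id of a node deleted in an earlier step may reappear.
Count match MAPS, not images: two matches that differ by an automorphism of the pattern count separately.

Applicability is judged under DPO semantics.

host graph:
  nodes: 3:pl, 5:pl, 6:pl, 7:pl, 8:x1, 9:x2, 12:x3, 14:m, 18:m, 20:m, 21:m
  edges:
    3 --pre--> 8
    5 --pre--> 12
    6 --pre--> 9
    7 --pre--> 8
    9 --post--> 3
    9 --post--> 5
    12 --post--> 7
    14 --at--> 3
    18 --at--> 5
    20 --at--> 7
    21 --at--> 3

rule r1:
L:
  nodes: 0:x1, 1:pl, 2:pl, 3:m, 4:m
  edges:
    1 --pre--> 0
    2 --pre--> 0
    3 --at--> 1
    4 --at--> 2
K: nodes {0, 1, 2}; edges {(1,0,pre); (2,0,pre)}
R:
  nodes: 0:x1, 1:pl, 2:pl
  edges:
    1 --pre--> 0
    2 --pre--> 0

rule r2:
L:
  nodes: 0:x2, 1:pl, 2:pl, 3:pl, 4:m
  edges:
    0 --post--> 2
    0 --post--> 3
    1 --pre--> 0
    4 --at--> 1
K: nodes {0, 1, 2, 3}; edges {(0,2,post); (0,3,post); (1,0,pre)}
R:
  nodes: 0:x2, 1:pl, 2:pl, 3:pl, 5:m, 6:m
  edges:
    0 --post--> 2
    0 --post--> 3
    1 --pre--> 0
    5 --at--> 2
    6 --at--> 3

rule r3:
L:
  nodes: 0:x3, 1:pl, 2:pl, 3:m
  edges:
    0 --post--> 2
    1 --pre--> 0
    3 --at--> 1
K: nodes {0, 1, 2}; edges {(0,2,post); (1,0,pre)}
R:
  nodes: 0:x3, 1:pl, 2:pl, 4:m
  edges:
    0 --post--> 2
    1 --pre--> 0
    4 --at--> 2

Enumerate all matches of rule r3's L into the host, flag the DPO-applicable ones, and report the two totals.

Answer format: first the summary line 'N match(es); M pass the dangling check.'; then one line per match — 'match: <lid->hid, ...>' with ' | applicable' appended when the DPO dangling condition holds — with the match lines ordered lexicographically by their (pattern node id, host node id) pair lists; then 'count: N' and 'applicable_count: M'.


1 match(es); 1 pass the dangling check.
match: 0->12, 1->5, 2->7, 3->18 | applicable
count: 1
applicable_count: 1


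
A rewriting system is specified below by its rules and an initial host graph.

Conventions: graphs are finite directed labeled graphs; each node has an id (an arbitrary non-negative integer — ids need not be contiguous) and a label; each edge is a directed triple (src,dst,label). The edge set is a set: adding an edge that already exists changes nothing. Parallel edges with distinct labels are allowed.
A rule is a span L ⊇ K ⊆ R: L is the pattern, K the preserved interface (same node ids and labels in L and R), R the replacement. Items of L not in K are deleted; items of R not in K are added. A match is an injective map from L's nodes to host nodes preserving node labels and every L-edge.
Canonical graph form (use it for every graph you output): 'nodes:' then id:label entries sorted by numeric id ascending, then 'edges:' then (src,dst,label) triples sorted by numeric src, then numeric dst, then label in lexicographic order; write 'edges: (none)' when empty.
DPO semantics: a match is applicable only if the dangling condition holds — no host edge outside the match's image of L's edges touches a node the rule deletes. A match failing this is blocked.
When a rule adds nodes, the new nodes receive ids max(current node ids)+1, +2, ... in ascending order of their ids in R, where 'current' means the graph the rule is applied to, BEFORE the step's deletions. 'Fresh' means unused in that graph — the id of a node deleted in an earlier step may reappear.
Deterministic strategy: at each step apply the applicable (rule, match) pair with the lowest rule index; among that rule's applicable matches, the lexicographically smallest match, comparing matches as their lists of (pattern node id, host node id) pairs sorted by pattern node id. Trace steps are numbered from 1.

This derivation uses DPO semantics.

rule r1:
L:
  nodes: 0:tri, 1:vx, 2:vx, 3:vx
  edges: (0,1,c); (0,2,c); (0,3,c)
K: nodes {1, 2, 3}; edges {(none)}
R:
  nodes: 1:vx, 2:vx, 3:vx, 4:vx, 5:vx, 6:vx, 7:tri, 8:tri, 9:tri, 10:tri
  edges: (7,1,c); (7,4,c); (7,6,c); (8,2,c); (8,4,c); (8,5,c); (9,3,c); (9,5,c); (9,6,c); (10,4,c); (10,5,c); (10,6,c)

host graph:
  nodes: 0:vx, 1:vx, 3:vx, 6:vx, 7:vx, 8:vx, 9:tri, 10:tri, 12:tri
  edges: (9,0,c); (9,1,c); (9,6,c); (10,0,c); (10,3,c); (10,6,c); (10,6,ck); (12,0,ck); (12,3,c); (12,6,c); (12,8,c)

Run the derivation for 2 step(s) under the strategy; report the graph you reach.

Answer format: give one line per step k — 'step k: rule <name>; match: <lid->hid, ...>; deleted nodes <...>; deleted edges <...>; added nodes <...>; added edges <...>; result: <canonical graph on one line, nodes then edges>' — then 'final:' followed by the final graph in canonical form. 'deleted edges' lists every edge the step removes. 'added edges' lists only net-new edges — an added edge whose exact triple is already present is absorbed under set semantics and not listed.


step 1: rule r1; match: 0->9, 1->0, 2->1, 3->6; deleted nodes 9; deleted edges (9,0,c); (9,1,c); (9,6,c); added nodes 13, 14, 15, 16, 17, 18, 19; added edges (16,0,c); (16,13,c); (16,15,c); (17,1,c); (17,13,c); (17,14,c); (18,6,c); (18,14,c); (18,15,c); (19,13,c); (19,14,c); (19,15,c); result: nodes: 0:vx, 1:vx, 3:vx, 6:vx, 7:vx, 8:vx, 10:tri, 12:tri, 13:vx, 14:vx, 15:vx, 16:tri, 17:tri, 18:tri, 19:tri edges: (10,0,c); (10,3,c); (10,6,c); (10,6,ck); (12,0,ck); (12,3,c); (12,6,c); (12,8,c); (16,0,c); (16,13,c); (16,15,c); (17,1,c); (17,13,c); (17,14,c); (18,6,c); (18,14,c); (18,15,c); (19,13,c); (19,14,c); (19,15,c)
step 2: rule r1; match: 0->16, 1->0, 2->13, 3->15; deleted nodes 16; deleted edges (16,0,c); (16,13,c); (16,15,c); added nodes 20, 21, 22, 23, 24, 25, 26; added edges (23,0,c); (23,20,c); (23,22,c); (24,13,c); (24,20,c); (24,21,c); (25,15,c); (25,21,c); (25,22,c); (26,20,c); (26,21,c); (26,22,c); result: nodes: 0:vx, 1:vx, 3:vx, 6:vx, 7:vx, 8:vx, 10:tri, 12:tri, 13:vx, 14:vx, 15:vx, 17:tri, 18:tri, 19:tri, 20:vx, 21:vx, 22:vx, 23:tri, 24:tri, 25:tri, 26:tri edges: (10,0,c); (10,3,c); (10,6,c); (10,6,ck); (12,0,ck); (12,3,c); (12,6,c); (12,8,c); (17,1,c); (17,13,c); (17,14,c); (18,6,c); (18,14,c); (18,15,c); (19,13,c); (19,14,c); (19,15,c); (23,0,c); (23,20,c); (23,22,c); (24,13,c); (24,20,c); (24,21,c); (25,15,c); (25,21,c); (25,22,c); (26,20,c); (26,21,c); (26,22,c)
final:
nodes: 0:vx, 1:vx, 3:vx, 6:vx, 7:vx, 8:vx, 10:tri, 12:tri, 13:vx, 14:vx, 15:vx, 17:tri, 18:tri, 19:tri, 20:vx, 21:vx, 22:vx, 23:tri, 24:tri, 25:tri, 26:tri
edges: (10,0,c); (10,3,c); (10,6,c); (10,6,ck); (12,0,ck); (12,3,c); (12,6,c); (12,8,c); (17,1,c); (17,13,c); (17,14,c); (18,6,c); (18,14,c); (18,15,c); (19,13,c); (19,14,c); (19,15,c); (23,0,c); (23,20,c); (23,22,c); (24,13,c); (24,20,c); (24,21,c); (25,15,c); (25,21,c); (25,22,c); (26,20,c); (26,21,c); (26,22,c)


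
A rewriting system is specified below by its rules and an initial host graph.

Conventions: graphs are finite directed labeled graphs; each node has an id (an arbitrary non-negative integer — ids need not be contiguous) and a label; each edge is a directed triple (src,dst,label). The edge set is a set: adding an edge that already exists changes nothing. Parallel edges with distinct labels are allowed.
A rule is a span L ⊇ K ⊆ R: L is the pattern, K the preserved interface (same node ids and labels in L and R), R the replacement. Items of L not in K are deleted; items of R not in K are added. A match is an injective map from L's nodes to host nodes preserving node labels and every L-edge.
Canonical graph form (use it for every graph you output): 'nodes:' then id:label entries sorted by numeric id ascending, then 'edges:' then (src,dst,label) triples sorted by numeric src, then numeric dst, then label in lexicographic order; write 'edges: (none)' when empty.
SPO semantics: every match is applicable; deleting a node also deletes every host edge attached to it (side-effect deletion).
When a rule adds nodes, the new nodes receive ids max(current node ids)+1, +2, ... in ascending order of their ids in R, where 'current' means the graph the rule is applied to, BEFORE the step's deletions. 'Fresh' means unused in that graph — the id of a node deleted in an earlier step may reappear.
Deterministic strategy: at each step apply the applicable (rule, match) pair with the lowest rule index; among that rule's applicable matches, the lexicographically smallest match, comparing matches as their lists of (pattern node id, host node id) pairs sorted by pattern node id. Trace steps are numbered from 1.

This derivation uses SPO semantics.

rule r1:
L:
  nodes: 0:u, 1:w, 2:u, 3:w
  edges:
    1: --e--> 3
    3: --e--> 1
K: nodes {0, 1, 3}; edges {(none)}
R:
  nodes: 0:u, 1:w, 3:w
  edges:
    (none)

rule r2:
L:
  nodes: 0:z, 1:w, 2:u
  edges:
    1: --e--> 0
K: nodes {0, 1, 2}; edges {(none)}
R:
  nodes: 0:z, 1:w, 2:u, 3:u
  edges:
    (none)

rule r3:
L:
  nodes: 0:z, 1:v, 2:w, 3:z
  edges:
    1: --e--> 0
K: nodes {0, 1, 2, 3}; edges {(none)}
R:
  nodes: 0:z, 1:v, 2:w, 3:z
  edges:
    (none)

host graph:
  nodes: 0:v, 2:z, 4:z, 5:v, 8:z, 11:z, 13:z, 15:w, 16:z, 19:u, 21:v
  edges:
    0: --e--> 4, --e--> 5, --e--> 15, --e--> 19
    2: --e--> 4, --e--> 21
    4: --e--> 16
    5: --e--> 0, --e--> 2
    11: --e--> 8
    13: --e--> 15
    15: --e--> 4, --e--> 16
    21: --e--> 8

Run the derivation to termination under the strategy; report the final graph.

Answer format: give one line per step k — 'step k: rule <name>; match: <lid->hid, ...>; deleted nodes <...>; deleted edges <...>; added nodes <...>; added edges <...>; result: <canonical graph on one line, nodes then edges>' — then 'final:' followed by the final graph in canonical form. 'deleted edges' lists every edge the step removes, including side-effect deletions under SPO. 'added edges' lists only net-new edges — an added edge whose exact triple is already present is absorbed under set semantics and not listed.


step 1: rule r2; match: 0->4, 1->15, 2->19; deleted nodes (none); deleted edges (15,4,e); added nodes 22; added edges (none); result: nodes: 0:v, 2:z, 4:z, 5:v, 8:z, 11:z, 13:z, 15:w, 16:z, 19:u, 21:v, 22:u edges: (0,4,e); (0,5,e); (0,15,e); (0,19,e); (2,4,e); (2,21,e); (4,16,e); (5,0,e); (5,2,e); (11,8,e); (13,15,e); (15,16,e); (21,8,e)
step 2: rule r2; match: 0->16, 1->15, 2->19; deleted nodes (none); deleted edges (15,16,e); added nodes 23; added edges (none); result: nodes: 0:v, 2:z, 4:z, 5:v, 8:z, 11:z, 13:z, 15:w, 16:z, 19:u, 21:v, 22:u, 23:u edges: (0,4,e); (0,5,e); (0,15,e); (0,19,e); (2,4,e); (2,21,e); (4,16,e); (5,0,e); (5,2,e); (11,8,e); (13,15,e); (21,8,e)
step 3: rule r3; match: 0->2, 1->5, 2->15, 3->4; deleted nodes (none); deleted edges (5,2,e); added nodes (none); added edges (none); result: nodes: 0:v, 2:z, 4:z, 5:v, 8:z, 11:z, 13:z, 15:w, 16:z, 19:u, 21:v, 22:u, 23:u edges: (0,4,e); (0,5,e); (0,15,e); (0,19,e); (2,4,e); (2,21,e); (4,16,e); (5,0,e); (11,8,e); (13,15,e); (21,8,e)
step 4: rule r3; match: 0->4, 1->0, 2->15, 3->2; deleted nodes (none); deleted edges (0,4,e); added nodes (none); added edges (none); result: nodes: 0:v, 2:z, 4:z, 5:v, 8:z, 11:z, 13:z, 15:w, 16:z, 19:u, 21:v, 22:u, 23:u edges: (0,5,e); (0,15,e); (0,19,e); (2,4,e); (2,21,e); (4,16,e); (5,0,e); (11,8,e); (13,15,e); (21,8,e)
step 5: rule r3; match: 0->8, 1->21, 2->15, 3->2; deleted nodes (none); deleted edges (21,8,e); added nodes (none); added edges (none); result: nodes: 0:v, 2:z, 4:z, 5:v, 8:z, 11:z, 13:z, 15:w, 16:z, 19:u, 21:v, 22:u, 23:u edges: (0,5,e); (0,15,e); (0,19,e); (2,4,e); (2,21,e); (4,16,e); (5,0,e); (11,8,e); (13,15,e)
final:
nodes: 0:v, 2:z, 4:z, 5:v, 8:z, 11:z, 13:z, 15:w, 16:z, 19:u, 21:v, 22:u, 23:u
edges: (0,5,e); (0,15,e); (0,19,e); (2,4,e); (2,21,e); (4,16,e); (5,0,e); (11,8,e); (13,15,e)


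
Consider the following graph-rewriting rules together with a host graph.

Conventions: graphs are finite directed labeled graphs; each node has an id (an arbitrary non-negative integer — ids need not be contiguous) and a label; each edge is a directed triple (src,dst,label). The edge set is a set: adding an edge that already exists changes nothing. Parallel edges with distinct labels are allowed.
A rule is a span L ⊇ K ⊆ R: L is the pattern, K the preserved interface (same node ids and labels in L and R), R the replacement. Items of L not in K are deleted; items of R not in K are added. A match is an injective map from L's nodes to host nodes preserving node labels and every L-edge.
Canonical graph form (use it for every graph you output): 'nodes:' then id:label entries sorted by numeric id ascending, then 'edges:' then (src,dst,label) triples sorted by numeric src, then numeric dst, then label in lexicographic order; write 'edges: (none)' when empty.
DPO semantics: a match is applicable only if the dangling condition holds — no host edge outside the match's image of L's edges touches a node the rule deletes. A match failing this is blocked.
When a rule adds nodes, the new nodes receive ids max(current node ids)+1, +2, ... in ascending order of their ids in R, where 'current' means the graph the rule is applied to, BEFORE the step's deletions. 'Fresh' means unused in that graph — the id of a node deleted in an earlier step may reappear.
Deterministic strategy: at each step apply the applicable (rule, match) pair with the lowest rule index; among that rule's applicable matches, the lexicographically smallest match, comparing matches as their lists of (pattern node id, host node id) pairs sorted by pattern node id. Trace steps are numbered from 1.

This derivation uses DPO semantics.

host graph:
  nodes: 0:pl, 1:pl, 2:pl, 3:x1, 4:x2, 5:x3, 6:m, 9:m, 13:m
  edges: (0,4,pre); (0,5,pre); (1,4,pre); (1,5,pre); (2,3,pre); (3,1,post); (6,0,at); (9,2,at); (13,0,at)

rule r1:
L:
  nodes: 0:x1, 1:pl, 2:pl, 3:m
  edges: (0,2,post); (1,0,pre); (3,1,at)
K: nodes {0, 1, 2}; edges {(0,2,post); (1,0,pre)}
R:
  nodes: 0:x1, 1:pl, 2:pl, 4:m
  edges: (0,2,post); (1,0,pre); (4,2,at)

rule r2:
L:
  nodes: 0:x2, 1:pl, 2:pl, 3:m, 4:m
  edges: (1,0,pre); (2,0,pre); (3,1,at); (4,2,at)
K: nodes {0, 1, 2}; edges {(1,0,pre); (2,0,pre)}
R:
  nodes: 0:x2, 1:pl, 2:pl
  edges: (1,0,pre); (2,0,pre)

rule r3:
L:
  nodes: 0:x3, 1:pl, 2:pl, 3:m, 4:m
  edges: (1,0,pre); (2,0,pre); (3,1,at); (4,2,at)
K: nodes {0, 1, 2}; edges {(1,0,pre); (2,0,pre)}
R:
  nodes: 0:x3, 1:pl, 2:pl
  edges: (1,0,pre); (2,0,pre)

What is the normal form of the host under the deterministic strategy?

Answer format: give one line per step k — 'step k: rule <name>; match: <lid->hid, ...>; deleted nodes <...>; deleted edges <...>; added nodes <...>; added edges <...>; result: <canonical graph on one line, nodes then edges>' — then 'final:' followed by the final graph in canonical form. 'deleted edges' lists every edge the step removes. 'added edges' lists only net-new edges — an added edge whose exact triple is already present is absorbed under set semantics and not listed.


step 1: rule r1; match: 0->3, 1->2, 2->1, 3->9; deleted nodes 9; deleted edges (9,2,at); added nodes 14; added edges (14,1,at); result: nodes: 0:pl, 1:pl, 2:pl, 3:x1, 4:x2, 5:x3, 6:m, 13:m, 14:m edges: (0,4,pre); (0,5,pre); (1,4,pre); (1,5,pre); (2,3,pre); (3,1,post); (6,0,at); (13,0,at); (14,1,at)
step 2: rule r2; match: 0->4, 1->0, 2->1, 3->6, 4->14; deleted nodes 6, 14; deleted edges (6,0,at); (14,1,at); added nodes (none); added edges (none); result: nodes: 0:pl, 1:pl, 2:pl, 3:x1, 4:x2, 5:x3, 13:m edges: (0,4,pre); (0,5,pre); (1,4,pre); (1,5,pre); (2,3,pre); (3,1,post); (13,0,at)
final:
nodes: 0:pl, 1:pl, 2:pl, 3:x1, 4:x2, 5:x3, 13:m
edges: (0,4,pre); (0,5,pre); (1,4,pre); (1,5,pre); (2,3,pre); (3,1,post); (13,0,at)


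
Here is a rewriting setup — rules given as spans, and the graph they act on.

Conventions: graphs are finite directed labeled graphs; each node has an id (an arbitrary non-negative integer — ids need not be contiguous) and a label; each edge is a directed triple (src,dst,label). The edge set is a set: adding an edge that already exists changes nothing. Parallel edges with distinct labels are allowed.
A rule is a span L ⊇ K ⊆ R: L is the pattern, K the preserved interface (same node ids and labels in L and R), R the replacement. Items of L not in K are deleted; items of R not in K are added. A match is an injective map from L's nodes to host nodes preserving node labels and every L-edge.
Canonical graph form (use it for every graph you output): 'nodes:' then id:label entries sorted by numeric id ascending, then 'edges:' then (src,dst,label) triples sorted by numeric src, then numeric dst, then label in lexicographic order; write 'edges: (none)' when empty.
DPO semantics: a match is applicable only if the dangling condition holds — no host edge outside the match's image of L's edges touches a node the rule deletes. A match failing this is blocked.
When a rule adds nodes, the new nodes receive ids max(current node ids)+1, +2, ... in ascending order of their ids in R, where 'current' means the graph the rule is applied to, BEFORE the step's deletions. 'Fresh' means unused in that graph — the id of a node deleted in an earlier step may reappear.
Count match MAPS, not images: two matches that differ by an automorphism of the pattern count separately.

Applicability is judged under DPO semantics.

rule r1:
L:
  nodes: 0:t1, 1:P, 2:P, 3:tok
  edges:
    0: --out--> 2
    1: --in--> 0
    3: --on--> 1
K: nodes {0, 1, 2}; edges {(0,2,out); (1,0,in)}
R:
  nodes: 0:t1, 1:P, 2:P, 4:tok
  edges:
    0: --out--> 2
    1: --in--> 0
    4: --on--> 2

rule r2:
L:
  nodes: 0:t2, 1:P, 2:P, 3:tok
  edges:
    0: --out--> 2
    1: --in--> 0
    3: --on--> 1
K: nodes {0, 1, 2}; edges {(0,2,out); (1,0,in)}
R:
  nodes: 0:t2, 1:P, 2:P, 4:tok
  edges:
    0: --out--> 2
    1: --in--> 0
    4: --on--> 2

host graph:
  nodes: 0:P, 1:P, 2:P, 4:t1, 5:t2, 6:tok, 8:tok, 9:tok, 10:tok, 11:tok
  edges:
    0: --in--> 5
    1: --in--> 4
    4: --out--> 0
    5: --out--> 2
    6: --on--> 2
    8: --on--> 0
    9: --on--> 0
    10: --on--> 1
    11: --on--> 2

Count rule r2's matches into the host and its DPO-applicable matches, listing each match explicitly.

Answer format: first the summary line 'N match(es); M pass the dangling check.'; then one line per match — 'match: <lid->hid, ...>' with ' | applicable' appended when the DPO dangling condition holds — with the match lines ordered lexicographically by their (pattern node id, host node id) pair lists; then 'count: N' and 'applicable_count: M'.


2 match(es); 2 pass the dangling check.
match: 0->5, 1->0, 2->2, 3->8 | applicable
match: 0->5, 1->0, 2->2, 3->9 | applicable
count: 2
applicable_count: 2


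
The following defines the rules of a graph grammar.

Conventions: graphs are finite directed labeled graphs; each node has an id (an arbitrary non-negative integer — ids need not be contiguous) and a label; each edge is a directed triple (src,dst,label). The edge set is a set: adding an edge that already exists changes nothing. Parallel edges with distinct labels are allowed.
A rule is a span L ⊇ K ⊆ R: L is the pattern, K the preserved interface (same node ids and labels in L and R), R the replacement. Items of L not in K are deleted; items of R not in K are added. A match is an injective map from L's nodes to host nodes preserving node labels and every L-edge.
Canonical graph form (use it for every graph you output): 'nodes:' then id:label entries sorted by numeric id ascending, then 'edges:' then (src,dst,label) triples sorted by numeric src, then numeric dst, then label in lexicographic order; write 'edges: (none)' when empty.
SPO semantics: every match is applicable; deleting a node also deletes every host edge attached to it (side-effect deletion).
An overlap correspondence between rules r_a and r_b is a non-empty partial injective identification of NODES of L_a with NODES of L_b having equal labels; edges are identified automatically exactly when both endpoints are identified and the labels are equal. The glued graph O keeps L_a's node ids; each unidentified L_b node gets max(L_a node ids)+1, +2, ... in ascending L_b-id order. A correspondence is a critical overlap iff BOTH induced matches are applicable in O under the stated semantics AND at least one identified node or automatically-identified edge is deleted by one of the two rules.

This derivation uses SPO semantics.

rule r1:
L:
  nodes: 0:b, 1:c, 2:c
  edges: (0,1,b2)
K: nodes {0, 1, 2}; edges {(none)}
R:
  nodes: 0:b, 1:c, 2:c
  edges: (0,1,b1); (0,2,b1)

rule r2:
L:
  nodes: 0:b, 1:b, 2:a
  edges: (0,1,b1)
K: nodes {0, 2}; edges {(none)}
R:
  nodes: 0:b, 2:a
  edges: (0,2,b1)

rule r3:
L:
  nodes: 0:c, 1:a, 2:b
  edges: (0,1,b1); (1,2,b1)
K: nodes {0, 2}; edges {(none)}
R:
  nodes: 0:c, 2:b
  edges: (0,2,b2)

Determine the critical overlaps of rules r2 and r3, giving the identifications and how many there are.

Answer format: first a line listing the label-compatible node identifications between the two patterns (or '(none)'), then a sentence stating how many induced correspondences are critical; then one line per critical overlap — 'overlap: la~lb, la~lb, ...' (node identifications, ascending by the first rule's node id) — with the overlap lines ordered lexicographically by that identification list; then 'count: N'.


label-compatible node identifications between L(r2) and L(r3): 0~2, 1~2, 2~1
4 of the induced correspondences are critical overlaps of r2 and r3.
overlap: 0~2, 2~1
overlap: 1~2
overlap: 1~2, 2~1
overlap: 2~1
count: 4


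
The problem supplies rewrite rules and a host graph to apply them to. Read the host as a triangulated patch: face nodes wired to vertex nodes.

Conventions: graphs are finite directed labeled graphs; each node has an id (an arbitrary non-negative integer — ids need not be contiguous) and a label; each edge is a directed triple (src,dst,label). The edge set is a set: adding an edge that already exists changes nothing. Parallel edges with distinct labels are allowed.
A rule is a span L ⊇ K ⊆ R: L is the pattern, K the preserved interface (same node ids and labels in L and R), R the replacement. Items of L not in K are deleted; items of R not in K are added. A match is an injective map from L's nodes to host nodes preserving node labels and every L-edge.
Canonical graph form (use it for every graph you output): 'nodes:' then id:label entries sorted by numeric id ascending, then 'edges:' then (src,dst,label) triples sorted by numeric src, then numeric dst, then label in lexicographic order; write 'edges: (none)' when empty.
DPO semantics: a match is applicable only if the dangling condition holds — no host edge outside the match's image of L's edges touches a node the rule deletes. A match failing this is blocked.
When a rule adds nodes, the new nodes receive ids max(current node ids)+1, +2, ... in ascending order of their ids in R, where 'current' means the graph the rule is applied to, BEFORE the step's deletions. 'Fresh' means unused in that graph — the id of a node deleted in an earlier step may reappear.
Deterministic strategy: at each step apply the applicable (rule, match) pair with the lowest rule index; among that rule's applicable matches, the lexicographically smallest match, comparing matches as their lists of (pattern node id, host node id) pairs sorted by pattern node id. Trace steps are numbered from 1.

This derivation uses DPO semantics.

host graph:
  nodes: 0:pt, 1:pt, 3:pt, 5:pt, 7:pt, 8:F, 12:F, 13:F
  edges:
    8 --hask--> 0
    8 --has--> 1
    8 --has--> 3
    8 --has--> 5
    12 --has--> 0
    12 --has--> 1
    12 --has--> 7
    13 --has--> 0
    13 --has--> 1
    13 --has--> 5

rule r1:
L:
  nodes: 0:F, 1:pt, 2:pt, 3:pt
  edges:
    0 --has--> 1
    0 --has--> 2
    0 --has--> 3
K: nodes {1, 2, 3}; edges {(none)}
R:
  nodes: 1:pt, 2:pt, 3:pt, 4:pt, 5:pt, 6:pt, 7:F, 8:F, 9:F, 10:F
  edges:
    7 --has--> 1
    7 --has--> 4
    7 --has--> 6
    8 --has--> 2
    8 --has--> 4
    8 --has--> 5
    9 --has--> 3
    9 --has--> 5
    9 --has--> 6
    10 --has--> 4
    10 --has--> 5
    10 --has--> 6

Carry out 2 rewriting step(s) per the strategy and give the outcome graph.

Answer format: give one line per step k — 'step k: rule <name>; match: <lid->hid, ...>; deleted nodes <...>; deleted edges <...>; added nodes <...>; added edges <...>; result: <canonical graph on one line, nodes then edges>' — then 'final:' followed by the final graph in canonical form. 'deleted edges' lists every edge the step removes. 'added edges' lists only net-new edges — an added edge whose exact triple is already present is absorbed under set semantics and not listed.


step 1: rule r1; match: 0->12, 1->0, 2->1, 3->7; deleted nodes 12; deleted edges (12,0,has); (12,1,has); (12,7,has); added nodes 14, 15, 16, 17, 18, 19, 20; added edges (17,0,has); (17,14,has); (17,16,has); (18,1,has); (18,14,has); (18,15,has); (19,7,has); (19,15,has); (19,16,has); (20,14,has); (20,15,has); (20,16,has); result: nodes: 0:pt, 1:pt, 3:pt, 5:pt, 7:pt, 8:F, 13:F, 14:pt, 15:pt, 16:pt, 17:F, 18:F, 19:F, 20:F edges: (8,0,hask); (8,1,has); (8,3,has); (8,5,has); (13,0,has); (13,1,has); (13,5,has); (17,0,has); (17,14,has); (17,16,has); (18,1,has); (18,14,has); (18,15,has); (19,7,has); (19,15,has); (19,16,has); (20,14,has); (20,15,has); (20,16,has)
step 2: rule r1; match: 0->13, 1->0, 2->1, 3->5; deleted nodes 13; deleted edges (13,0,has); (13,1,has); (13,5,has); added nodes 21, 22, 23, 24, 25, 26, 27; added edges (24,0,has); (24,21,has); (24,23,has); (25,1,has); (25,21,has); (25,22,has); (26,5,has); (26,22,has); (26,23,has); (27,21,has); (27,22,has); (27,23,has); result: nodes: 0:pt, 1:pt, 3:pt, 5:pt, 7:pt, 8:F, 14:pt, 15:pt, 16:pt, 17:F, 18:F, 19:F, 20:F, 21:pt, 22:pt, 23:pt, 24:F, 25:F, 26:F, 27:F edges: (8,0,hask); (8,1,has); (8,3,has); (8,5,has); (17,0,has); (17,14,has); (17,16,has); (18,1,has); (18,14,has); (18,15,has); (19,7,has); (19,15,has); (19,16,has); (20,14,has); (20,15,has); (20,16,has); (24,0,has); (24,21,has); (24,23,has); (25,1,has); (25,21,has); (25,22,has); (26,5,has); (26,22,has); (26,23,has); (27,21,has); (27,22,has); (27,23,has)
final:
nodes: 0:pt, 1:pt, 3:pt, 5:pt, 7:pt, 8:F, 14:pt, 15:pt, 16:pt, 17:F, 18:F, 19:F, 20:F, 21:pt, 22:pt, 23:pt, 24:F, 25:F, 26:F, 27:F
edges: (8,0,hask); (8,1,has); (8,3,has); (8,5,has); (17,0,has); (17,14,has); (17,16,has); (18,1,has); (18,14,has); (18,15,has); (19,7,has); (19,15,has); (19,16,has); (20,14,has); (20,15,has); (20,16,has); (24,0,has); (24,21,has); (24,23,has); (25,1,has); (25,21,has); (25,22,has); (26,5,has); (26,22,has); (26,23,has); (27,21,has); (27,22,has); (27,23,has)


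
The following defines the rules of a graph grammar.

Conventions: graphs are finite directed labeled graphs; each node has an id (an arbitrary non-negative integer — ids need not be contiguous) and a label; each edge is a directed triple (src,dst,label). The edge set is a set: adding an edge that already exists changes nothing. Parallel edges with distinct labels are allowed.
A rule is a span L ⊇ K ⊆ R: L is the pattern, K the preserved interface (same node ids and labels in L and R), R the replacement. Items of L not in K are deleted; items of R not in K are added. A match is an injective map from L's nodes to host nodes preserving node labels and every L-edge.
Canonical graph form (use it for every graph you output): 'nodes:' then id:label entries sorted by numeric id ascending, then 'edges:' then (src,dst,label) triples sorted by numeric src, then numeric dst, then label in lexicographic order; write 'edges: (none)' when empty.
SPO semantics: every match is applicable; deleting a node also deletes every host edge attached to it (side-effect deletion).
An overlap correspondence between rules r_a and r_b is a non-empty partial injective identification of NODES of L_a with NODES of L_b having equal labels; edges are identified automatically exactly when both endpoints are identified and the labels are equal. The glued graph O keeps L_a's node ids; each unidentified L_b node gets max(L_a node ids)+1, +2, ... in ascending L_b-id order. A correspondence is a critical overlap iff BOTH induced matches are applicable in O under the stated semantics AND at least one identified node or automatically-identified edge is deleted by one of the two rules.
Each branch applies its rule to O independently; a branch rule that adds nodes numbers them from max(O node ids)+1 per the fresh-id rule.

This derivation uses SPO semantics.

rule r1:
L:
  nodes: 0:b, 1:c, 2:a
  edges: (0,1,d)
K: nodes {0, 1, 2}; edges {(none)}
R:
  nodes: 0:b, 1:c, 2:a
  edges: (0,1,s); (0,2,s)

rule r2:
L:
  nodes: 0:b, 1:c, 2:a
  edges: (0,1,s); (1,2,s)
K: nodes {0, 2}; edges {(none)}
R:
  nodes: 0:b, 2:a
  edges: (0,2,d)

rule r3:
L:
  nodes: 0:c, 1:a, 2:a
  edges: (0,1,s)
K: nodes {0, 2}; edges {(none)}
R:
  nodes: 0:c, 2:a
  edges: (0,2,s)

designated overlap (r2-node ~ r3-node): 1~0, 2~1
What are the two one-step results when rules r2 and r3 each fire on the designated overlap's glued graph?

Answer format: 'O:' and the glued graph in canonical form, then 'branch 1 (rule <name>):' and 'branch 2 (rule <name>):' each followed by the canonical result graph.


O:
nodes: 0:b, 1:c, 2:a, 3:a
edges: (0,1,s); (1,2,s)
branch 1 (rule r2):
nodes: 0:b, 2:a, 3:a
edges: (0,2,d)
branch 2 (rule r3):
nodes: 0:b, 1:c, 3:a
edges: (0,1,s); (1,3,s)


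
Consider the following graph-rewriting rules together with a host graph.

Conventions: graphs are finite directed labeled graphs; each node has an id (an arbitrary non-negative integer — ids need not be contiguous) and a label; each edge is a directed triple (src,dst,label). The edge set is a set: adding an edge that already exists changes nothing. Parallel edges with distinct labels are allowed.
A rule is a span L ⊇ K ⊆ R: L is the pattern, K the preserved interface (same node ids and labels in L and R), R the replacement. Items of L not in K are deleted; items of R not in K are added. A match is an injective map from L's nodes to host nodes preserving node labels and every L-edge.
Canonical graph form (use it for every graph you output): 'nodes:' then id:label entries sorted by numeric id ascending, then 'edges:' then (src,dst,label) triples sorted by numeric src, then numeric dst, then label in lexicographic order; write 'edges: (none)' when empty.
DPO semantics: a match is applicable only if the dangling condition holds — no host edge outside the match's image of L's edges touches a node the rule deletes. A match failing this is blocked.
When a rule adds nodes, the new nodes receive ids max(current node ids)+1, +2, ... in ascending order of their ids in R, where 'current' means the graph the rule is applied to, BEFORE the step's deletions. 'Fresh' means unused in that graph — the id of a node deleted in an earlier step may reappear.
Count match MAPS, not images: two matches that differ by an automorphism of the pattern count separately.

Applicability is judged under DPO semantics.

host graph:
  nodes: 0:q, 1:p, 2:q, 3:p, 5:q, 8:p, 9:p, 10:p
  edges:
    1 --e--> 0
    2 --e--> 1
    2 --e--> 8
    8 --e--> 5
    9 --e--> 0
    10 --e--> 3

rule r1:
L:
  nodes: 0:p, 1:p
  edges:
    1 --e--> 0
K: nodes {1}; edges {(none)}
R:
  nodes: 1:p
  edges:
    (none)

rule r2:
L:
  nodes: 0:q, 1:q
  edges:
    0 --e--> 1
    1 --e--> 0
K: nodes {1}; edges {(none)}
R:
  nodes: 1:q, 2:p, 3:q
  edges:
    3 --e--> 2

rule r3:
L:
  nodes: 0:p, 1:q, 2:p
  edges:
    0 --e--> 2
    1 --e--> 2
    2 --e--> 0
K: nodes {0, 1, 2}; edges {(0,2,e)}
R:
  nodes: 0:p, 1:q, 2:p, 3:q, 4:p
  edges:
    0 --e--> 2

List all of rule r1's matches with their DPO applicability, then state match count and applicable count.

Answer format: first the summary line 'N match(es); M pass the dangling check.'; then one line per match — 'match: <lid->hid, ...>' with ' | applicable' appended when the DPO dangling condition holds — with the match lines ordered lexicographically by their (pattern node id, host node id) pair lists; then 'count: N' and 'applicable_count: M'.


1 match(es); 1 pass the dangling check.
match: 0->3, 1->10 | applicable
count: 1
applicable_count: 1
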